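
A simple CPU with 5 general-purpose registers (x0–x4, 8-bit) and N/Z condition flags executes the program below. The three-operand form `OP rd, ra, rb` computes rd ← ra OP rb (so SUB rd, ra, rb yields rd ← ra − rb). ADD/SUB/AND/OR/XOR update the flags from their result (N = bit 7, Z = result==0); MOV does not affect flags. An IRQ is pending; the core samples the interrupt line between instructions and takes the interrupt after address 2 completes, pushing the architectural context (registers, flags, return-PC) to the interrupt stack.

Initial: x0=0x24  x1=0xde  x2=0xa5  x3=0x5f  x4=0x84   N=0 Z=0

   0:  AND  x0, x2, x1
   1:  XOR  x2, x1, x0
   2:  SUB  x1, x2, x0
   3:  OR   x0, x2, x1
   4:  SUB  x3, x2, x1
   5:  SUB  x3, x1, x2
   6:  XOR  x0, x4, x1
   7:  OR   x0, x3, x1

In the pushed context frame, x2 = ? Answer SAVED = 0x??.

after  0: x0=0x84 x1=0xde x2=0xa5 x3=0x5f x4=0x84  N=1 Z=0
after  1: x0=0x84 x1=0xde x2=0x5a x3=0x5f x4=0x84  N=0 Z=0
after  2: x0=0x84 x1=0xd6 x2=0x5a x3=0x5f x4=0x84  N=1 Z=0
-- IRQ taken; context saved, return-PC = 3 --

SAVED = 0x5a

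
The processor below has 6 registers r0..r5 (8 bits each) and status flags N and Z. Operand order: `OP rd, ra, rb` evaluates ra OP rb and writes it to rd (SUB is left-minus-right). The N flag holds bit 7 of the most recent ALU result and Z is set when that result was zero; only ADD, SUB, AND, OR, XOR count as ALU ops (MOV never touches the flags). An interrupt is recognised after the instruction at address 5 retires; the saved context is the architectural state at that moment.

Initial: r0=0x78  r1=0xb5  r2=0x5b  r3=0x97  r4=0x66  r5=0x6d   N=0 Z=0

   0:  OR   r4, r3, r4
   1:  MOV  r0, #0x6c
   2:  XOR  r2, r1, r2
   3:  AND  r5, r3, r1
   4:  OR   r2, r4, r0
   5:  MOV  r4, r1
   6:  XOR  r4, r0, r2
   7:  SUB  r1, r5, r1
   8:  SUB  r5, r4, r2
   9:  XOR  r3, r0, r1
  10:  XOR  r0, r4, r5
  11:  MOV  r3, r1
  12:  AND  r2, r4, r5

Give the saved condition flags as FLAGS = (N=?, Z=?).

FLAGS = (N=1, Z=0)

after  0: r0=0x78 r1=0xb5 r2=0x5b r3=0x97 r4=0xf7 r5=0x6d  N=1 Z=0
after  1: r0=0x6c r1=0xb5 r2=0x5b r3=0x97 r4=0xf7 r5=0x6d  N=1 Z=0
after  2: r0=0x6c r1=0xb5 r2=0xee r3=0x97 r4=0xf7 r5=0x6d  N=1 Z=0
after  3: r0=0x6c r1=0xb5 r2=0xee r3=0x97 r4=0xf7 r5=0x95  N=1 Z=0
after  4: r0=0x6c r1=0xb5 r2=0xff r3=0x97 r4=0xf7 r5=0x95  N=1 Z=0
after  5: r0=0x6c r1=0xb5 r2=0xff r3=0x97 r4=0xb5 r5=0x95  N=1 Z=0
-- IRQ taken; context saved, return-PC = 6 --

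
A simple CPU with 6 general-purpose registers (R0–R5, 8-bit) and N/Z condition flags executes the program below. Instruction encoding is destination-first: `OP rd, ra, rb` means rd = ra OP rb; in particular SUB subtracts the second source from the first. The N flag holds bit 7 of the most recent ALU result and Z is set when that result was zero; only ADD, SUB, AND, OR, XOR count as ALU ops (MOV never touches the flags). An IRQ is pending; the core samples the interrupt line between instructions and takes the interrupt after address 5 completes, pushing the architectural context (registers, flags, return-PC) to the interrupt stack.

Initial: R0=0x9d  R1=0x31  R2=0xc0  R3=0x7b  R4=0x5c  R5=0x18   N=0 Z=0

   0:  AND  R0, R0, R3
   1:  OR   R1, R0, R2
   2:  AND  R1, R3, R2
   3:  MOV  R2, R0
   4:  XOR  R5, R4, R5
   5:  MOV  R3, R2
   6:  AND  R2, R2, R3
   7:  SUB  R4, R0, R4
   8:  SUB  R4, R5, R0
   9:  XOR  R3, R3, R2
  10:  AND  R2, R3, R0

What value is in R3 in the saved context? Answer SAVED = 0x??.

SAVED = 0x19

after  0: R0=0x19 R1=0x31 R2=0xc0 R3=0x7b R4=0x5c R5=0x18  N=0 Z=0
after  1: R0=0x19 R1=0xd9 R2=0xc0 R3=0x7b R4=0x5c R5=0x18  N=1 Z=0
after  2: R0=0x19 R1=0x40 R2=0xc0 R3=0x7b R4=0x5c R5=0x18  N=0 Z=0
after  3: R0=0x19 R1=0x40 R2=0x19 R3=0x7b R4=0x5c R5=0x18  N=0 Z=0
after  4: R0=0x19 R1=0x40 R2=0x19 R3=0x7b R4=0x5c R5=0x44  N=0 Z=0
after  5: R0=0x19 R1=0x40 R2=0x19 R3=0x19 R4=0x5c R5=0x44  N=0 Z=0
-- IRQ taken; context saved, return-PC = 6 --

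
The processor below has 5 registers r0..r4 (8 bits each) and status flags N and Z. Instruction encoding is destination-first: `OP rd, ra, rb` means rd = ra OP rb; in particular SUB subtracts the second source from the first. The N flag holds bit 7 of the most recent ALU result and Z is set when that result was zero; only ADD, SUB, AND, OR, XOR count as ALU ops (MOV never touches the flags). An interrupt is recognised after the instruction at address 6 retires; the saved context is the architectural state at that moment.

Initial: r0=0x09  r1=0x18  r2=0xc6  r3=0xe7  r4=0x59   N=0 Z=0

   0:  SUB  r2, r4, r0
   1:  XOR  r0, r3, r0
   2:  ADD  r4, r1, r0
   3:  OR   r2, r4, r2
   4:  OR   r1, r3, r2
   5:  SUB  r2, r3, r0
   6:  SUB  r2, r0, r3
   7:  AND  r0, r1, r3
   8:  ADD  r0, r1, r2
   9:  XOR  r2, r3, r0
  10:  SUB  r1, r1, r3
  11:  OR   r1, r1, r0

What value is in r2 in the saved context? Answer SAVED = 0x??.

after  0: r0=0x09 r1=0x18 r2=0x50 r3=0xe7 r4=0x59  N=0 Z=0
after  1: r0=0xee r1=0x18 r2=0x50 r3=0xe7 r4=0x59  N=1 Z=0
after  2: r0=0xee r1=0x18 r2=0x50 r3=0xe7 r4=0x06  N=0 Z=0
after  3: r0=0xee r1=0x18 r2=0x56 r3=0xe7 r4=0x06  N=0 Z=0
after  4: r0=0xee r1=0xf7 r2=0x56 r3=0xe7 r4=0x06  N=1 Z=0
after  5: r0=0xee r1=0xf7 r2=0xf9 r3=0xe7 r4=0x06  N=1 Z=0
after  6: r0=0xee r1=0xf7 r2=0x07 r3=0xe7 r4=0x06  N=0 Z=0
-- IRQ taken; context saved, return-PC = 7 --

SAVED = 0x07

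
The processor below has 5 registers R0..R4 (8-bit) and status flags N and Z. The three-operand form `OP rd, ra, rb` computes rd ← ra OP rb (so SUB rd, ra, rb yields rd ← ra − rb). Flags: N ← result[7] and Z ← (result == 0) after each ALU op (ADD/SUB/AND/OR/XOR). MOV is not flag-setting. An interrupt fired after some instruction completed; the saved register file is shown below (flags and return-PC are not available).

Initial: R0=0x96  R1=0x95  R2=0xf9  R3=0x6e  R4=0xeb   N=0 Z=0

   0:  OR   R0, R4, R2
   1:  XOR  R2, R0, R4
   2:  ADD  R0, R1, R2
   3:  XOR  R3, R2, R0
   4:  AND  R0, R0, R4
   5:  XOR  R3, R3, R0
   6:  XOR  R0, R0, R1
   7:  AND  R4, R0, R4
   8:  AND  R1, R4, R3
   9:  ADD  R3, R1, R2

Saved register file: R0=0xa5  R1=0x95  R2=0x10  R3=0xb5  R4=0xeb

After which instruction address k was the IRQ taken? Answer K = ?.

K = 3

after  0: R0=0xfb R1=0x95 R2=0xf9 R3=0x6e R4=0xeb  N=1 Z=0
after  1: R0=0xfb R1=0x95 R2=0x10 R3=0x6e R4=0xeb  N=0 Z=0
after  2: R0=0xa5 R1=0x95 R2=0x10 R3=0x6e R4=0xeb  N=1 Z=0
after  3: R0=0xa5 R1=0x95 R2=0x10 R3=0xb5 R4=0xeb  N=1 Z=0
-- IRQ taken; context saved, return-PC = 4 --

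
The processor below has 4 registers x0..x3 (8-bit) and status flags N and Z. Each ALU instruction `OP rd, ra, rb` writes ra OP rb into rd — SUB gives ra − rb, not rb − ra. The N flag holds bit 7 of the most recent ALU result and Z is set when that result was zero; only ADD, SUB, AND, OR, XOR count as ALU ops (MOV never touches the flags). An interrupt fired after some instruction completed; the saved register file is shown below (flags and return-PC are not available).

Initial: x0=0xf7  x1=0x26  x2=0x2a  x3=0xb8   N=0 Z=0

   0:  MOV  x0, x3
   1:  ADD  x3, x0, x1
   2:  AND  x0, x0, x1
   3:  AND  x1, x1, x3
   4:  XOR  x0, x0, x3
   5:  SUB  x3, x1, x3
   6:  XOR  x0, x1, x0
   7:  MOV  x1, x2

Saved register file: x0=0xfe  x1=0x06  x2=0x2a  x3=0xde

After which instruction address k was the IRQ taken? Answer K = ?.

after  0: x0=0xb8 x1=0x26 x2=0x2a x3=0xb8  N=0 Z=0
after  1: x0=0xb8 x1=0x26 x2=0x2a x3=0xde  N=1 Z=0
after  2: x0=0x20 x1=0x26 x2=0x2a x3=0xde  N=0 Z=0
after  3: x0=0x20 x1=0x06 x2=0x2a x3=0xde  N=0 Z=0
after  4: x0=0xfe x1=0x06 x2=0x2a x3=0xde  N=1 Z=0
-- IRQ taken; context saved, return-PC = 5 --

K = 4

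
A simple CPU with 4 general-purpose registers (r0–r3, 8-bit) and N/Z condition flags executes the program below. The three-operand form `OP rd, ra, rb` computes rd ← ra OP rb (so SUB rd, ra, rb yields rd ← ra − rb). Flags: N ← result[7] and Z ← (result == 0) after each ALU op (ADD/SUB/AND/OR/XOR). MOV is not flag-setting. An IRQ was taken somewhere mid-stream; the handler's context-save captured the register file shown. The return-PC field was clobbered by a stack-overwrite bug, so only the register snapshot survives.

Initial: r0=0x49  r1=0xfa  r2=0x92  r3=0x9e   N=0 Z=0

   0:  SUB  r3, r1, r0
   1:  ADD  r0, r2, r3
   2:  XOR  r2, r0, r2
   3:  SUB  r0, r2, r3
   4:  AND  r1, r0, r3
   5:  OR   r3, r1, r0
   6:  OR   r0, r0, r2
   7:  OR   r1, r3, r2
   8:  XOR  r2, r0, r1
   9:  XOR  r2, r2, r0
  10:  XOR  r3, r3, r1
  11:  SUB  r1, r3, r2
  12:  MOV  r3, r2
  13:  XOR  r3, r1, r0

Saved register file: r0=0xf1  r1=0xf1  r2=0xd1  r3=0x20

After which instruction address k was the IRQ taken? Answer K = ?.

K = 7

after  0: r0=0x49 r1=0xfa r2=0x92 r3=0xb1  N=1 Z=0
after  1: r0=0x43 r1=0xfa r2=0x92 r3=0xb1  N=0 Z=0
after  2: r0=0x43 r1=0xfa r2=0xd1 r3=0xb1  N=1 Z=0
after  3: r0=0x20 r1=0xfa r2=0xd1 r3=0xb1  N=0 Z=0
after  4: r0=0x20 r1=0x20 r2=0xd1 r3=0xb1  N=0 Z=0
after  5: r0=0x20 r1=0x20 r2=0xd1 r3=0x20  N=0 Z=0
after  6: r0=0xf1 r1=0x20 r2=0xd1 r3=0x20  N=1 Z=0
after  7: r0=0xf1 r1=0xf1 r2=0xd1 r3=0x20  N=1 Z=0
-- IRQ taken; context saved, return-PC = 8 --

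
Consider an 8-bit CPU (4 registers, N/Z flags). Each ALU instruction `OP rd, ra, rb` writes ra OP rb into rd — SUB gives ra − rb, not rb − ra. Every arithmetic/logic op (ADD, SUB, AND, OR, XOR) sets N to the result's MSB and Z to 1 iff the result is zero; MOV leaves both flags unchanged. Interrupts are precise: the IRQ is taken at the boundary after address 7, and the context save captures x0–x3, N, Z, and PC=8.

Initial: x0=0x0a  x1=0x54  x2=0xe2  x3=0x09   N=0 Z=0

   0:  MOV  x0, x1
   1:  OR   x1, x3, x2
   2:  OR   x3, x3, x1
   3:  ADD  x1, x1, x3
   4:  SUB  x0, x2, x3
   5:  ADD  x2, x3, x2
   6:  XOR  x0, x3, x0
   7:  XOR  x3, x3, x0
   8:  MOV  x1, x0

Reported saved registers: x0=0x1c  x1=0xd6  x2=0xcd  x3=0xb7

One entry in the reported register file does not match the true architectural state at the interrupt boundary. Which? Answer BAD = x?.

after  0: x0=0x54 x1=0x54 x2=0xe2 x3=0x09  N=0 Z=0
after  1: x0=0x54 x1=0xeb x2=0xe2 x3=0x09  N=1 Z=0
after  2: x0=0x54 x1=0xeb x2=0xe2 x3=0xeb  N=1 Z=0
after  3: x0=0x54 x1=0xd6 x2=0xe2 x3=0xeb  N=1 Z=0
after  4: x0=0xf7 x1=0xd6 x2=0xe2 x3=0xeb  N=1 Z=0
after  5: x0=0xf7 x1=0xd6 x2=0xcd x3=0xeb  N=1 Z=0
after  6: x0=0x1c x1=0xd6 x2=0xcd x3=0xeb  N=0 Z=0
after  7: x0=0x1c x1=0xd6 x2=0xcd x3=0xf7  N=1 Z=0
-- IRQ taken; context saved, return-PC = 8 --
mismatch: x3: reported 0xb7 vs actual 0xf7

BAD = x3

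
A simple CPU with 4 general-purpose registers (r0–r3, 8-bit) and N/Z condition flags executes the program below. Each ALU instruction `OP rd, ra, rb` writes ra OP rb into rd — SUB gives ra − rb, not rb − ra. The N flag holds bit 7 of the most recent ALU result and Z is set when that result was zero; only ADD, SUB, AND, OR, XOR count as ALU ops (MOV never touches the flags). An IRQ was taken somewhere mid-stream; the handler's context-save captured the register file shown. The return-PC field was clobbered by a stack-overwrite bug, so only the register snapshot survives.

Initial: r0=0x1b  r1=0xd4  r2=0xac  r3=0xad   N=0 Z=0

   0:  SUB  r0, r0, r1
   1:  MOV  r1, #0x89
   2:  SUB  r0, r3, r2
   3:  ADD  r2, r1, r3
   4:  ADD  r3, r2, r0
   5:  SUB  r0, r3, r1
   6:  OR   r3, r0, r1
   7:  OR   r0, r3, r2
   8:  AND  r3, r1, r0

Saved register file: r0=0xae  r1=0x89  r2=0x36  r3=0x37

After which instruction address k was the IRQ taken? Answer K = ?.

K = 5

after  0: r0=0x47 r1=0xd4 r2=0xac r3=0xad  N=0 Z=0
after  1: r0=0x47 r1=0x89 r2=0xac r3=0xad  N=0 Z=0
after  2: r0=0x01 r1=0x89 r2=0xac r3=0xad  N=0 Z=0
after  3: r0=0x01 r1=0x89 r2=0x36 r3=0xad  N=0 Z=0
after  4: r0=0x01 r1=0x89 r2=0x36 r3=0x37  N=0 Z=0
after  5: r0=0xae r1=0x89 r2=0x36 r3=0x37  N=1 Z=0
-- IRQ taken; context saved, return-PC = 6 --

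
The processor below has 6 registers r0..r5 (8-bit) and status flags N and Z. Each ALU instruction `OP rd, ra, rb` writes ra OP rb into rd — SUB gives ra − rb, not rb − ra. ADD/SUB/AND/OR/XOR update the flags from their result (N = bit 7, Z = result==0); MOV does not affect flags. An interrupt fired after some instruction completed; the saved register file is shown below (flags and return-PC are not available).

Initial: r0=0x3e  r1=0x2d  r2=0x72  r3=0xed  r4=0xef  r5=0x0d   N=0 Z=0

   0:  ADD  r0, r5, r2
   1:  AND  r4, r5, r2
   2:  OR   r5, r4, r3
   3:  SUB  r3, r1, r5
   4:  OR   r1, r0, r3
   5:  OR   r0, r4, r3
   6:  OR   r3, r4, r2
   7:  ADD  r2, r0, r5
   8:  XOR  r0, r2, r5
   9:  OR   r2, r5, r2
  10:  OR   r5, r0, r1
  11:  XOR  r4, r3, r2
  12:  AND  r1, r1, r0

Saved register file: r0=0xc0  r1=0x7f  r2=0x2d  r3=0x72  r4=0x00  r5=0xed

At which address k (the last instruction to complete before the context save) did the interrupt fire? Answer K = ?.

after  0: r0=0x7f r1=0x2d r2=0x72 r3=0xed r4=0xef r5=0x0d  N=0 Z=0
after  1: r0=0x7f r1=0x2d r2=0x72 r3=0xed r4=0x00 r5=0x0d  N=0 Z=1
after  2: r0=0x7f r1=0x2d r2=0x72 r3=0xed r4=0x00 r5=0xed  N=1 Z=0
after  3: r0=0x7f r1=0x2d r2=0x72 r3=0x40 r4=0x00 r5=0xed  N=0 Z=0
after  4: r0=0x7f r1=0x7f r2=0x72 r3=0x40 r4=0x00 r5=0xed  N=0 Z=0
after  5: r0=0x40 r1=0x7f r2=0x72 r3=0x40 r4=0x00 r5=0xed  N=0 Z=0
after  6: r0=0x40 r1=0x7f r2=0x72 r3=0x72 r4=0x00 r5=0xed  N=0 Z=0
after  7: r0=0x40 r1=0x7f r2=0x2d r3=0x72 r4=0x00 r5=0xed  N=0 Z=0
after  8: r0=0xc0 r1=0x7f r2=0x2d r3=0x72 r4=0x00 r5=0xed  N=1 Z=0
-- IRQ taken; context saved, return-PC = 9 --

K = 8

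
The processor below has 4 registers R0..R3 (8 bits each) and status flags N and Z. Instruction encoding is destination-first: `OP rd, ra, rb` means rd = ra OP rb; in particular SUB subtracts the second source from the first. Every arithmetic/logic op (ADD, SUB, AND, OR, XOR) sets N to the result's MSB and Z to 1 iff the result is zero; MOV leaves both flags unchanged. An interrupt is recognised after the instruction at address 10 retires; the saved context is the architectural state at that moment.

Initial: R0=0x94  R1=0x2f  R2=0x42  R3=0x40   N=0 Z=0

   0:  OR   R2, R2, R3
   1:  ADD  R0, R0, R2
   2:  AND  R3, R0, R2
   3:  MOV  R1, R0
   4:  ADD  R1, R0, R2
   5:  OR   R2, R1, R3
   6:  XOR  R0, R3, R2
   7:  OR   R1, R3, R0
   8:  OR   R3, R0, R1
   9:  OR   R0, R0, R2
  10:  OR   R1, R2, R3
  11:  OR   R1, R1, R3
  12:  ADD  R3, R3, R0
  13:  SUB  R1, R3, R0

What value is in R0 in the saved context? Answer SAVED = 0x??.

SAVED = 0x5a

after  0: R0=0x94 R1=0x2f R2=0x42 R3=0x40  N=0 Z=0
after  1: R0=0xd6 R1=0x2f R2=0x42 R3=0x40  N=1 Z=0
after  2: R0=0xd6 R1=0x2f R2=0x42 R3=0x42  N=0 Z=0
after  3: R0=0xd6 R1=0xd6 R2=0x42 R3=0x42  N=0 Z=0
after  4: R0=0xd6 R1=0x18 R2=0x42 R3=0x42  N=0 Z=0
after  5: R0=0xd6 R1=0x18 R2=0x5a R3=0x42  N=0 Z=0
after  6: R0=0x18 R1=0x18 R2=0x5a R3=0x42  N=0 Z=0
after  7: R0=0x18 R1=0x5a R2=0x5a R3=0x42  N=0 Z=0
after  8: R0=0x18 R1=0x5a R2=0x5a R3=0x5a  N=0 Z=0
after  9: R0=0x5a R1=0x5a R2=0x5a R3=0x5a  N=0 Z=0
after 10: R0=0x5a R1=0x5a R2=0x5a R3=0x5a  N=0 Z=0
-- IRQ taken; context saved, return-PC = 11 --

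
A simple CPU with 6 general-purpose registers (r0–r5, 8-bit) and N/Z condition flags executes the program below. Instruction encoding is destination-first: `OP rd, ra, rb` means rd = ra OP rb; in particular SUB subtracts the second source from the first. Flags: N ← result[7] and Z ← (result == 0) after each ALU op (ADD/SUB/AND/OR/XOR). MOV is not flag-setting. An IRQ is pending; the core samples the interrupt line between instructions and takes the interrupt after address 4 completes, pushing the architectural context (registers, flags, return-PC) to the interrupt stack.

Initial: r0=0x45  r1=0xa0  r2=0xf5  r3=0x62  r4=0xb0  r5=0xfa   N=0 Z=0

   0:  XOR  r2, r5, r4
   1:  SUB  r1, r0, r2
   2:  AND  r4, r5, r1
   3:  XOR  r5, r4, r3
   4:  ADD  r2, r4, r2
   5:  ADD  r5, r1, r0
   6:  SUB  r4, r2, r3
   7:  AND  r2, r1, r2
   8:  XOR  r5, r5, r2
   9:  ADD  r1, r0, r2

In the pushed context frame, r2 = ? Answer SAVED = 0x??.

SAVED = 0x44

after  0: r0=0x45 r1=0xa0 r2=0x4a r3=0x62 r4=0xb0 r5=0xfa  N=0 Z=0
after  1: r0=0x45 r1=0xfb r2=0x4a r3=0x62 r4=0xb0 r5=0xfa  N=1 Z=0
after  2: r0=0x45 r1=0xfb r2=0x4a r3=0x62 r4=0xfa r5=0xfa  N=1 Z=0
after  3: r0=0x45 r1=0xfb r2=0x4a r3=0x62 r4=0xfa r5=0x98  N=1 Z=0
after  4: r0=0x45 r1=0xfb r2=0x44 r3=0x62 r4=0xfa r5=0x98  N=0 Z=0
-- IRQ taken; context saved, return-PC = 5 --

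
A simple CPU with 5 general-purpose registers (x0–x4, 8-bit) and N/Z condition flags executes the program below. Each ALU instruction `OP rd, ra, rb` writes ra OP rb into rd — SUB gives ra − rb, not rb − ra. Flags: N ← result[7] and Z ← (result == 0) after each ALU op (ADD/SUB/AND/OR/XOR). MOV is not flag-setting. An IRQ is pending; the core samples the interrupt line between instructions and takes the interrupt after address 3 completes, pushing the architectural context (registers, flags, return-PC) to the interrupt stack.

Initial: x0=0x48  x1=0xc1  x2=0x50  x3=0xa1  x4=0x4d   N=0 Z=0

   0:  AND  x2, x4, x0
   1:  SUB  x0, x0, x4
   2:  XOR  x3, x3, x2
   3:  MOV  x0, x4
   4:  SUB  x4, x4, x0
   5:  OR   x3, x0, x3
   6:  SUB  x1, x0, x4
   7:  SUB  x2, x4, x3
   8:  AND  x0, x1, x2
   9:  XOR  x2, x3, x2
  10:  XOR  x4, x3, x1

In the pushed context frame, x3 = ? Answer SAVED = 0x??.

after  0: x0=0x48 x1=0xc1 x2=0x48 x3=0xa1 x4=0x4d  N=0 Z=0
after  1: x0=0xfb x1=0xc1 x2=0x48 x3=0xa1 x4=0x4d  N=1 Z=0
after  2: x0=0xfb x1=0xc1 x2=0x48 x3=0xe9 x4=0x4d  N=1 Z=0
after  3: x0=0x4d x1=0xc1 x2=0x48 x3=0xe9 x4=0x4d  N=1 Z=0
-- IRQ taken; context saved, return-PC = 4 --

SAVED = 0xe9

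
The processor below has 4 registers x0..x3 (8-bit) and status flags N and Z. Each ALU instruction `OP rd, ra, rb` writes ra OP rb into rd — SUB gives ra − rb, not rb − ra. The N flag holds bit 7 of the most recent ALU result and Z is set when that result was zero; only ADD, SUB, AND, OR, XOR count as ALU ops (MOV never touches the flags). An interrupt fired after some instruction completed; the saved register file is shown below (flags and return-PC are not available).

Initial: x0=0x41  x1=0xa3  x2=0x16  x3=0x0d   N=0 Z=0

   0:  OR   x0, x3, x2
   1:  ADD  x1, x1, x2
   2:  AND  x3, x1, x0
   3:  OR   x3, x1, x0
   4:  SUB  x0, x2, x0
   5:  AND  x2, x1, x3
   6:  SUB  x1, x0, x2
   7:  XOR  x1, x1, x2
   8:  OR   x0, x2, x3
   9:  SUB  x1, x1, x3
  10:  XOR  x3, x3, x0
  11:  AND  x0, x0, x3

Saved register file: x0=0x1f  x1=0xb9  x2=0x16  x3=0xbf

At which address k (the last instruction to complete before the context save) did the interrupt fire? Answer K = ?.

after  0: x0=0x1f x1=0xa3 x2=0x16 x3=0x0d  N=0 Z=0
after  1: x0=0x1f x1=0xb9 x2=0x16 x3=0x0d  N=1 Z=0
after  2: x0=0x1f x1=0xb9 x2=0x16 x3=0x19  N=0 Z=0
after  3: x0=0x1f x1=0xb9 x2=0x16 x3=0xbf  N=1 Z=0
-- IRQ taken; context saved, return-PC = 4 --

K = 3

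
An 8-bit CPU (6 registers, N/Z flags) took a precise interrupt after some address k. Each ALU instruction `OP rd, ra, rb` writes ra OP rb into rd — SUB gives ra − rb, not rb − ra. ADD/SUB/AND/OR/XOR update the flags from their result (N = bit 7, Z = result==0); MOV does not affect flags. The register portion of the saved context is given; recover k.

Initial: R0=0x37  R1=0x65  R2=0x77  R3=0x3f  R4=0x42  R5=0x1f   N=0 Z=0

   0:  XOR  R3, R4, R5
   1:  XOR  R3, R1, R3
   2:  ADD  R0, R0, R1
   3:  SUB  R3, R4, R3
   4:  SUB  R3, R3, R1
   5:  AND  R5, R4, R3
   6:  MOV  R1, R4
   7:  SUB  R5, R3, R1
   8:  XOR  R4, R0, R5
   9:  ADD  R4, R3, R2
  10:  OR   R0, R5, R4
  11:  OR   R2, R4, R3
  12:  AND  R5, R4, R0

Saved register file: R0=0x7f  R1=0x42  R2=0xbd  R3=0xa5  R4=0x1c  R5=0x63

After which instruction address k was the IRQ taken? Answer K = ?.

K = 11

after  0: R0=0x37 R1=0x65 R2=0x77 R3=0x5d R4=0x42 R5=0x1f  N=0 Z=0
after  1: R0=0x37 R1=0x65 R2=0x77 R3=0x38 R4=0x42 R5=0x1f  N=0 Z=0
after  2: R0=0x9c R1=0x65 R2=0x77 R3=0x38 R4=0x42 R5=0x1f  N=1 Z=0
after  3: R0=0x9c R1=0x65 R2=0x77 R3=0x0a R4=0x42 R5=0x1f  N=0 Z=0
after  4: R0=0x9c R1=0x65 R2=0x77 R3=0xa5 R4=0x42 R5=0x1f  N=1 Z=0
after  5: R0=0x9c R1=0x65 R2=0x77 R3=0xa5 R4=0x42 R5=0x00  N=0 Z=1
after  6: R0=0x9c R1=0x42 R2=0x77 R3=0xa5 R4=0x42 R5=0x00  N=0 Z=1
after  7: R0=0x9c R1=0x42 R2=0x77 R3=0xa5 R4=0x42 R5=0x63  N=0 Z=0
after  8: R0=0x9c R1=0x42 R2=0x77 R3=0xa5 R4=0xff R5=0x63  N=1 Z=0
after  9: R0=0x9c R1=0x42 R2=0x77 R3=0xa5 R4=0x1c R5=0x63  N=0 Z=0
after 10: R0=0x7f R1=0x42 R2=0x77 R3=0xa5 R4=0x1c R5=0x63  N=0 Z=0
after 11: R0=0x7f R1=0x42 R2=0xbd R3=0xa5 R4=0x1c R5=0x63  N=1 Z=0
-- IRQ taken; context saved, return-PC = 12 --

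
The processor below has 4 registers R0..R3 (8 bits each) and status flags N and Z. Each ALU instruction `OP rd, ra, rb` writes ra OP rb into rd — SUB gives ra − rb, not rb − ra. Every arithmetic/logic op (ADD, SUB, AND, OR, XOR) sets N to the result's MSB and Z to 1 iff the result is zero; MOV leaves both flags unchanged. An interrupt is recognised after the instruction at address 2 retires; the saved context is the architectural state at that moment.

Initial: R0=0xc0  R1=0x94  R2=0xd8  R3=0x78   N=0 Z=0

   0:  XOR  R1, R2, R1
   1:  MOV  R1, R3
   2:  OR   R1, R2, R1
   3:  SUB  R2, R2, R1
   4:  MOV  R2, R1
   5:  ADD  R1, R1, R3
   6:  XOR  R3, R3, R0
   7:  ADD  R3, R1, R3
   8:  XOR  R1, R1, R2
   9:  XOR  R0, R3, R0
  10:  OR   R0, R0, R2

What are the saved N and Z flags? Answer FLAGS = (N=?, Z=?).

FLAGS = (N=1, Z=0)

after  0: R0=0xc0 R1=0x4c R2=0xd8 R3=0x78  N=0 Z=0
after  1: R0=0xc0 R1=0x78 R2=0xd8 R3=0x78  N=0 Z=0
after  2: R0=0xc0 R1=0xf8 R2=0xd8 R3=0x78  N=1 Z=0
-- IRQ taken; context saved, return-PC = 3 --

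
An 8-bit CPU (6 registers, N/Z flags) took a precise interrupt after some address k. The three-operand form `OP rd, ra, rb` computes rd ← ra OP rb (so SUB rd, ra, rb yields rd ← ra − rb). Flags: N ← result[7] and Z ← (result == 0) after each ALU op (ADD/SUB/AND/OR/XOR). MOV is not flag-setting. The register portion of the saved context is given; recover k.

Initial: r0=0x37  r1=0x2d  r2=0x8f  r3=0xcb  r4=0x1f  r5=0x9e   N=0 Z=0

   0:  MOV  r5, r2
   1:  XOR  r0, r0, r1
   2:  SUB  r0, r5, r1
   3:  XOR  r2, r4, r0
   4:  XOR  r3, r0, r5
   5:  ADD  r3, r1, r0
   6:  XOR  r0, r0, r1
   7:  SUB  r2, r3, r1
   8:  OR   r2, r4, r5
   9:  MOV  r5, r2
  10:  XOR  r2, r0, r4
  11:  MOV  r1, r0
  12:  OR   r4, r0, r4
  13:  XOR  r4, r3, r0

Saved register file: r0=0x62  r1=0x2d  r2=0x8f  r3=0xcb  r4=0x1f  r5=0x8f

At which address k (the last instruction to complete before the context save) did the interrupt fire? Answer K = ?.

K = 2

after  0: r0=0x37 r1=0x2d r2=0x8f r3=0xcb r4=0x1f r5=0x8f  N=0 Z=0
after  1: r0=0x1a r1=0x2d r2=0x8f r3=0xcb r4=0x1f r5=0x8f  N=0 Z=0
after  2: r0=0x62 r1=0x2d r2=0x8f r3=0xcb r4=0x1f r5=0x8f  N=0 Z=0
-- IRQ taken; context saved, return-PC = 3 --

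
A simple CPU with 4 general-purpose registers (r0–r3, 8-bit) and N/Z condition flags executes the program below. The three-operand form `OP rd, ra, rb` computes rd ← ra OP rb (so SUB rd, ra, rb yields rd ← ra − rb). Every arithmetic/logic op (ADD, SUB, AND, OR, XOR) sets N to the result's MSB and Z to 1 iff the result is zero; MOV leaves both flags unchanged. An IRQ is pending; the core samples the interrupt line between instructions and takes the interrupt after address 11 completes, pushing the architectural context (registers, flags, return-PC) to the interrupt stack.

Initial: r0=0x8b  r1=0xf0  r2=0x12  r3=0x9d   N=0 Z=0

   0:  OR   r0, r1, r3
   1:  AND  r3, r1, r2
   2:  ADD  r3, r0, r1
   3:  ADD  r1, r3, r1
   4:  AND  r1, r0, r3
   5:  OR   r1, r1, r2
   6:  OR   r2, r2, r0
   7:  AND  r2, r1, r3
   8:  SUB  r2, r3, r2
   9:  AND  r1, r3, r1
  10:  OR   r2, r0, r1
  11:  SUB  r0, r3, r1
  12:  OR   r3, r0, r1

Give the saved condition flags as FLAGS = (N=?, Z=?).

after  0: r0=0xfd r1=0xf0 r2=0x12 r3=0x9d  N=1 Z=0
after  1: r0=0xfd r1=0xf0 r2=0x12 r3=0x10  N=0 Z=0
after  2: r0=0xfd r1=0xf0 r2=0x12 r3=0xed  N=1 Z=0
after  3: r0=0xfd r1=0xdd r2=0x12 r3=0xed  N=1 Z=0
after  4: r0=0xfd r1=0xed r2=0x12 r3=0xed  N=1 Z=0
after  5: r0=0xfd r1=0xff r2=0x12 r3=0xed  N=1 Z=0
after  6: r0=0xfd r1=0xff r2=0xff r3=0xed  N=1 Z=0
after  7: r0=0xfd r1=0xff r2=0xed r3=0xed  N=1 Z=0
after  8: r0=0xfd r1=0xff r2=0x00 r3=0xed  N=0 Z=1
after  9: r0=0xfd r1=0xed r2=0x00 r3=0xed  N=1 Z=0
after 10: r0=0xfd r1=0xed r2=0xfd r3=0xed  N=1 Z=0
after 11: r0=0x00 r1=0xed r2=0xfd r3=0xed  N=0 Z=1
-- IRQ taken; context saved, return-PC = 12 --

FLAGS = (N=0, Z=1)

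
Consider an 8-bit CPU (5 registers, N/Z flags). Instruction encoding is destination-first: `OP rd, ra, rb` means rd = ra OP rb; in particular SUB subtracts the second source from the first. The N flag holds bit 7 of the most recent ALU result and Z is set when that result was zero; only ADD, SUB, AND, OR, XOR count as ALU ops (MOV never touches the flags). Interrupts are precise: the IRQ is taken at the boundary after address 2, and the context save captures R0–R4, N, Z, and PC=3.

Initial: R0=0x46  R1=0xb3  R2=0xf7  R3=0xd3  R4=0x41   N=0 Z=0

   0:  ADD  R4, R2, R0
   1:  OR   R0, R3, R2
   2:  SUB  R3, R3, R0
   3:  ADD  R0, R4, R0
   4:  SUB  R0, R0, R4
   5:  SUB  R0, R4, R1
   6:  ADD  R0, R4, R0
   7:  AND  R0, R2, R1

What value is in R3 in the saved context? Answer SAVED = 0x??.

after  0: R0=0x46 R1=0xb3 R2=0xf7 R3=0xd3 R4=0x3d  N=0 Z=0
after  1: R0=0xf7 R1=0xb3 R2=0xf7 R3=0xd3 R4=0x3d  N=1 Z=0
after  2: R0=0xf7 R1=0xb3 R2=0xf7 R3=0xdc R4=0x3d  N=1 Z=0
-- IRQ taken; context saved, return-PC = 3 --

SAVED = 0xdc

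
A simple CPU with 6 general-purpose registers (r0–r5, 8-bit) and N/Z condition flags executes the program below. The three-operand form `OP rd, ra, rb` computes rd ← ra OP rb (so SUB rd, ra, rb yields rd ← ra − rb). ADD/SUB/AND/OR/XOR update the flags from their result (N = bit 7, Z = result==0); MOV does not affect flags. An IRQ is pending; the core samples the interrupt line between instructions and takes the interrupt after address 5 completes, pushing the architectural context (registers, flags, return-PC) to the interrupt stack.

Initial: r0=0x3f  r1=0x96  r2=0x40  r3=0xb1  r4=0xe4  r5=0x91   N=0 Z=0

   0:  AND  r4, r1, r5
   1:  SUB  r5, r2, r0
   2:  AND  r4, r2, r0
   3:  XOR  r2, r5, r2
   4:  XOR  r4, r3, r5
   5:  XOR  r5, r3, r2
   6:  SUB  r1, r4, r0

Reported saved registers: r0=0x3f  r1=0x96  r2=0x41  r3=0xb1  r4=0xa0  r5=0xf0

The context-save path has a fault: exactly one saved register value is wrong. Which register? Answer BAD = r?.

after  0: r0=0x3f r1=0x96 r2=0x40 r3=0xb1 r4=0x90 r5=0x91  N=1 Z=0
after  1: r0=0x3f r1=0x96 r2=0x40 r3=0xb1 r4=0x90 r5=0x01  N=0 Z=0
after  2: r0=0x3f r1=0x96 r2=0x40 r3=0xb1 r4=0x00 r5=0x01  N=0 Z=1
after  3: r0=0x3f r1=0x96 r2=0x41 r3=0xb1 r4=0x00 r5=0x01  N=0 Z=0
after  4: r0=0x3f r1=0x96 r2=0x41 r3=0xb1 r4=0xb0 r5=0x01  N=1 Z=0
after  5: r0=0x3f r1=0x96 r2=0x41 r3=0xb1 r4=0xb0 r5=0xf0  N=1 Z=0
-- IRQ taken; context saved, return-PC = 6 --
mismatch: r4: reported 0xa0 vs actual 0xb0

BAD = r4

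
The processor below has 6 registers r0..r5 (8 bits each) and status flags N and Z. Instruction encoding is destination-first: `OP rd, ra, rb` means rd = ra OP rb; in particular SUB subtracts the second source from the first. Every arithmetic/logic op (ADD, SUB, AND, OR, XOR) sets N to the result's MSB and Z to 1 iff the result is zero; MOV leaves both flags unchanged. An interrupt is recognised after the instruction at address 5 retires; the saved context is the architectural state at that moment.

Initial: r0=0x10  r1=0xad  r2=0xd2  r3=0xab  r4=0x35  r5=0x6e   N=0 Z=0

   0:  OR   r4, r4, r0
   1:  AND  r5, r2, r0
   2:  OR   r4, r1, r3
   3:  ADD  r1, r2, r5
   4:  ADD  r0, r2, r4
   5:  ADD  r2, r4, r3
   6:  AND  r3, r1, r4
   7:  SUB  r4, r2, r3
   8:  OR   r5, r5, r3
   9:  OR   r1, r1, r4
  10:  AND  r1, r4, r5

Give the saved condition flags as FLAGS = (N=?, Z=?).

after  0: r0=0x10 r1=0xad r2=0xd2 r3=0xab r4=0x35 r5=0x6e  N=0 Z=0
after  1: r0=0x10 r1=0xad r2=0xd2 r3=0xab r4=0x35 r5=0x10  N=0 Z=0
after  2: r0=0x10 r1=0xad r2=0xd2 r3=0xab r4=0xaf r5=0x10  N=1 Z=0
after  3: r0=0x10 r1=0xe2 r2=0xd2 r3=0xab r4=0xaf r5=0x10  N=1 Z=0
after  4: r0=0x81 r1=0xe2 r2=0xd2 r3=0xab r4=0xaf r5=0x10  N=1 Z=0
after  5: r0=0x81 r1=0xe2 r2=0x5a r3=0xab r4=0xaf r5=0x10  N=0 Z=0
-- IRQ taken; context saved, return-PC = 6 --

FLAGS = (N=0, Z=0)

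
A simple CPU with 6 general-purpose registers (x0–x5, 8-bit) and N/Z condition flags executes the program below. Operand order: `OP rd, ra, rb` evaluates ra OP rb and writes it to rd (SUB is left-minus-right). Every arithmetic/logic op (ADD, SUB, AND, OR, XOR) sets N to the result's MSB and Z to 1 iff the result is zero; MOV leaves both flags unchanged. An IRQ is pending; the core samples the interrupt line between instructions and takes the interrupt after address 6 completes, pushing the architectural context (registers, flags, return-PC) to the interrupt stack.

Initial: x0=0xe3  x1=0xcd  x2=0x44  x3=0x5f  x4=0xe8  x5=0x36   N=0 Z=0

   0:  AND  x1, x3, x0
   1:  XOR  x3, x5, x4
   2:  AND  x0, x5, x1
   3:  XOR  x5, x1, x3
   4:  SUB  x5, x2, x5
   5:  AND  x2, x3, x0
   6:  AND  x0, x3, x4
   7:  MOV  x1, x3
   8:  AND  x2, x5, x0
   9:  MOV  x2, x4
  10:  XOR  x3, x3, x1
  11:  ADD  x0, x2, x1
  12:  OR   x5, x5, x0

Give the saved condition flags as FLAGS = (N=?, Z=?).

after  0: x0=0xe3 x1=0x43 x2=0x44 x3=0x5f x4=0xe8 x5=0x36  N=0 Z=0
after  1: x0=0xe3 x1=0x43 x2=0x44 x3=0xde x4=0xe8 x5=0x36  N=1 Z=0
after  2: x0=0x02 x1=0x43 x2=0x44 x3=0xde x4=0xe8 x5=0x36  N=0 Z=0
after  3: x0=0x02 x1=0x43 x2=0x44 x3=0xde x4=0xe8 x5=0x9d  N=1 Z=0
after  4: x0=0x02 x1=0x43 x2=0x44 x3=0xde x4=0xe8 x5=0xa7  N=1 Z=0
after  5: x0=0x02 x1=0x43 x2=0x02 x3=0xde x4=0xe8 x5=0xa7  N=0 Z=0
after  6: x0=0xc8 x1=0x43 x2=0x02 x3=0xde x4=0xe8 x5=0xa7  N=1 Z=0
-- IRQ taken; context saved, return-PC = 7 --

FLAGS = (N=1, Z=0)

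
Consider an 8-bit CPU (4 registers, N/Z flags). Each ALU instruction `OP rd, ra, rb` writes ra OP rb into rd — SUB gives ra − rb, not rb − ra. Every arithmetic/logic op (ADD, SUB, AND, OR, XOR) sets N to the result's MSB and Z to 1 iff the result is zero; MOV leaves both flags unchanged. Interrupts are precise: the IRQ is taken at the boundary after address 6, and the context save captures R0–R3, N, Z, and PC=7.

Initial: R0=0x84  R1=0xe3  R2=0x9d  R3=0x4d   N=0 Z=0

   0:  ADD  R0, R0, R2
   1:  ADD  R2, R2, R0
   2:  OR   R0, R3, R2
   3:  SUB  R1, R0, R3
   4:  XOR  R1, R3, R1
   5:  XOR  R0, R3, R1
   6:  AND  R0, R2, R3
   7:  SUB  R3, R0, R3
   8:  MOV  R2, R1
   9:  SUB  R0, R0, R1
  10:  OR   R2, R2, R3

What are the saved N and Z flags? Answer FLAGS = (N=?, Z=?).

after  0: R0=0x21 R1=0xe3 R2=0x9d R3=0x4d  N=0 Z=0
after  1: R0=0x21 R1=0xe3 R2=0xbe R3=0x4d  N=1 Z=0
after  2: R0=0xff R1=0xe3 R2=0xbe R3=0x4d  N=1 Z=0
after  3: R0=0xff R1=0xb2 R2=0xbe R3=0x4d  N=1 Z=0
after  4: R0=0xff R1=0xff R2=0xbe R3=0x4d  N=1 Z=0
after  5: R0=0xb2 R1=0xff R2=0xbe R3=0x4d  N=1 Z=0
after  6: R0=0x0c R1=0xff R2=0xbe R3=0x4d  N=0 Z=0
-- IRQ taken; context saved, return-PC = 7 --

FLAGS = (N=0, Z=0)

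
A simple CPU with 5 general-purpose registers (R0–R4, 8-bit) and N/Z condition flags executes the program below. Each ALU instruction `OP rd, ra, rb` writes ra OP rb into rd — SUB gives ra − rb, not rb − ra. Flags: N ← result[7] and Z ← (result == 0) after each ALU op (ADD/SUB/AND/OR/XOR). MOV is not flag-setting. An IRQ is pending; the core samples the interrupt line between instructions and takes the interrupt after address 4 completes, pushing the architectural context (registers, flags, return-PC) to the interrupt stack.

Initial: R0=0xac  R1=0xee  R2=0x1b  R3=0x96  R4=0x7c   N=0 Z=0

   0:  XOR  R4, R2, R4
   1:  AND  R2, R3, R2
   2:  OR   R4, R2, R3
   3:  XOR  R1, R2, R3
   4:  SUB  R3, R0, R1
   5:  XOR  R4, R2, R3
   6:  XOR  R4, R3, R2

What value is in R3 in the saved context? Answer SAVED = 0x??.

after  0: R0=0xac R1=0xee R2=0x1b R3=0x96 R4=0x67  N=0 Z=0
after  1: R0=0xac R1=0xee R2=0x12 R3=0x96 R4=0x67  N=0 Z=0
after  2: R0=0xac R1=0xee R2=0x12 R3=0x96 R4=0x96  N=1 Z=0
after  3: R0=0xac R1=0x84 R2=0x12 R3=0x96 R4=0x96  N=1 Z=0
after  4: R0=0xac R1=0x84 R2=0x12 R3=0x28 R4=0x96  N=0 Z=0
-- IRQ taken; context saved, return-PC = 5 --

SAVED = 0x28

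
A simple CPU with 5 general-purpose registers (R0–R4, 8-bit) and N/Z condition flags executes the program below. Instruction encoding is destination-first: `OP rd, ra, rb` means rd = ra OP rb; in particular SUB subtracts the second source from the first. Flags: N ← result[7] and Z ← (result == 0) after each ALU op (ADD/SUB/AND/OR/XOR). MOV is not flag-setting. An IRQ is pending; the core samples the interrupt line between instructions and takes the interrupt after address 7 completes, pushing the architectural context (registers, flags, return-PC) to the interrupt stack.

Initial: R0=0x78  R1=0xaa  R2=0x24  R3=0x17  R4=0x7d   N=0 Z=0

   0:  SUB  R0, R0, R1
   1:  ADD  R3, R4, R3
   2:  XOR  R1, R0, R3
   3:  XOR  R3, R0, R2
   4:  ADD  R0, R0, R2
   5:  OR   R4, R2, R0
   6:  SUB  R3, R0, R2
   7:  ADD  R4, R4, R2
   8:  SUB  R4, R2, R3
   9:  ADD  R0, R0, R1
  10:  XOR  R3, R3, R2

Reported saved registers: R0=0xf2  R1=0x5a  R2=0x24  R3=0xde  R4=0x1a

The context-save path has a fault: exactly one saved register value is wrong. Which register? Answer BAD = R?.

BAD = R3

after  0: R0=0xce R1=0xaa R2=0x24 R3=0x17 R4=0x7d  N=1 Z=0
after  1: R0=0xce R1=0xaa R2=0x24 R3=0x94 R4=0x7d  N=1 Z=0
after  2: R0=0xce R1=0x5a R2=0x24 R3=0x94 R4=0x7d  N=0 Z=0
after  3: R0=0xce R1=0x5a R2=0x24 R3=0xea R4=0x7d  N=1 Z=0
after  4: R0=0xf2 R1=0x5a R2=0x24 R3=0xea R4=0x7d  N=1 Z=0
after  5: R0=0xf2 R1=0x5a R2=0x24 R3=0xea R4=0xf6  N=1 Z=0
after  6: R0=0xf2 R1=0x5a R2=0x24 R3=0xce R4=0xf6  N=1 Z=0
after  7: R0=0xf2 R1=0x5a R2=0x24 R3=0xce R4=0x1a  N=0 Z=0
-- IRQ taken; context saved, return-PC = 8 --
mismatch: R3: reported 0xde vs actual 0xce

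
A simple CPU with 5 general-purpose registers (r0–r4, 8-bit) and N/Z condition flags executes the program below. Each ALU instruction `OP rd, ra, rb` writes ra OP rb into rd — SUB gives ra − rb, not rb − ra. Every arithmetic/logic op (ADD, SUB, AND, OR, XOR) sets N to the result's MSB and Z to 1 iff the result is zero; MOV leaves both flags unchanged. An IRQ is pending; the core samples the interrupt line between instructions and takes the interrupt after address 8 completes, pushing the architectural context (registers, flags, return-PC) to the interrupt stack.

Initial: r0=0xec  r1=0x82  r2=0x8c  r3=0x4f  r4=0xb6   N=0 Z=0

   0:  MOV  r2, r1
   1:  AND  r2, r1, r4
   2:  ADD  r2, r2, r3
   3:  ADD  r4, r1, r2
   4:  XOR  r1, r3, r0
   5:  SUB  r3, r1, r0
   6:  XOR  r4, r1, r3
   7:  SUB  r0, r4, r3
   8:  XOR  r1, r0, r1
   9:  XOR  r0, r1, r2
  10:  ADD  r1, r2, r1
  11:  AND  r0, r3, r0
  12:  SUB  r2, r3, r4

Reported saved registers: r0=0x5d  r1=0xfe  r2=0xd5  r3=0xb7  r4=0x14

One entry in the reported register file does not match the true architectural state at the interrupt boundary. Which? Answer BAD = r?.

after  0: r0=0xec r1=0x82 r2=0x82 r3=0x4f r4=0xb6  N=0 Z=0
after  1: r0=0xec r1=0x82 r2=0x82 r3=0x4f r4=0xb6  N=1 Z=0
after  2: r0=0xec r1=0x82 r2=0xd1 r3=0x4f r4=0xb6  N=1 Z=0
after  3: r0=0xec r1=0x82 r2=0xd1 r3=0x4f r4=0x53  N=0 Z=0
after  4: r0=0xec r1=0xa3 r2=0xd1 r3=0x4f r4=0x53  N=1 Z=0
after  5: r0=0xec r1=0xa3 r2=0xd1 r3=0xb7 r4=0x53  N=1 Z=0
after  6: r0=0xec r1=0xa3 r2=0xd1 r3=0xb7 r4=0x14  N=0 Z=0
after  7: r0=0x5d r1=0xa3 r2=0xd1 r3=0xb7 r4=0x14  N=0 Z=0
after  8: r0=0x5d r1=0xfe r2=0xd1 r3=0xb7 r4=0x14  N=1 Z=0
-- IRQ taken; context saved, return-PC = 9 --
mismatch: r2: reported 0xd5 vs actual 0xd1

BAD = r2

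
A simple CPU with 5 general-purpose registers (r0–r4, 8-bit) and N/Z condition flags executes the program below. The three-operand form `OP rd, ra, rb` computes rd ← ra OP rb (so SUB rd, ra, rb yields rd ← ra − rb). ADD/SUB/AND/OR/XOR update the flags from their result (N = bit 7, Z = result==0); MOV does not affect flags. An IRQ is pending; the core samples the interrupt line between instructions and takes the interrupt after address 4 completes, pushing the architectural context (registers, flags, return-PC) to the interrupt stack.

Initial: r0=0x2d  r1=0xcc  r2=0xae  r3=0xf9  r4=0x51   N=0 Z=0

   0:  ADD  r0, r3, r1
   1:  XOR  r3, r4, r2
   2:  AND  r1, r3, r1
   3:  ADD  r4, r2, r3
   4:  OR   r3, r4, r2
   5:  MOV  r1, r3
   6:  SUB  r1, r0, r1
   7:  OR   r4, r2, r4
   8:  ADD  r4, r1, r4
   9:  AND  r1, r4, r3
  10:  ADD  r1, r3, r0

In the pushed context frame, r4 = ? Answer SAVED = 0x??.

after  0: r0=0xc5 r1=0xcc r2=0xae r3=0xf9 r4=0x51  N=1 Z=0
after  1: r0=0xc5 r1=0xcc r2=0xae r3=0xff r4=0x51  N=1 Z=0
after  2: r0=0xc5 r1=0xcc r2=0xae r3=0xff r4=0x51  N=1 Z=0
after  3: r0=0xc5 r1=0xcc r2=0xae r3=0xff r4=0xad  N=1 Z=0
after  4: r0=0xc5 r1=0xcc r2=0xae r3=0xaf r4=0xad  N=1 Z=0
-- IRQ taken; context saved, return-PC = 5 --

SAVED = 0xad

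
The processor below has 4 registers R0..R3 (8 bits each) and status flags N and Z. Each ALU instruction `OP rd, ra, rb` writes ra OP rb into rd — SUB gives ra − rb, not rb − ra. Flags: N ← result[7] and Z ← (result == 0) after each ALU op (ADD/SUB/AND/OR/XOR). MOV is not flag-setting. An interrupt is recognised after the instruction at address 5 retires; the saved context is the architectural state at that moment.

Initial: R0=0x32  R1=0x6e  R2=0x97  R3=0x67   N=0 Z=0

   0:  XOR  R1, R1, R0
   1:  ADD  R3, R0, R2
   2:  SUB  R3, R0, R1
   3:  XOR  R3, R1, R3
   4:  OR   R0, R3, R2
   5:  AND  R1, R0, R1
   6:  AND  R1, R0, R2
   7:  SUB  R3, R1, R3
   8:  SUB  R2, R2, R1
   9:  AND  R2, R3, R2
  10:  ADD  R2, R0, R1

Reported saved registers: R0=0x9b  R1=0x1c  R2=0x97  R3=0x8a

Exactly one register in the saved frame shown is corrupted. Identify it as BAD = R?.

BAD = R0

after  0: R0=0x32 R1=0x5c R2=0x97 R3=0x67  N=0 Z=0
after  1: R0=0x32 R1=0x5c R2=0x97 R3=0xc9  N=1 Z=0
after  2: R0=0x32 R1=0x5c R2=0x97 R3=0xd6  N=1 Z=0
after  3: R0=0x32 R1=0x5c R2=0x97 R3=0x8a  N=1 Z=0
after  4: R0=0x9f R1=0x5c R2=0x97 R3=0x8a  N=1 Z=0
after  5: R0=0x9f R1=0x1c R2=0x97 R3=0x8a  N=0 Z=0
-- IRQ taken; context saved, return-PC = 6 --
mismatch: R0: reported 0x9b vs actual 0x9f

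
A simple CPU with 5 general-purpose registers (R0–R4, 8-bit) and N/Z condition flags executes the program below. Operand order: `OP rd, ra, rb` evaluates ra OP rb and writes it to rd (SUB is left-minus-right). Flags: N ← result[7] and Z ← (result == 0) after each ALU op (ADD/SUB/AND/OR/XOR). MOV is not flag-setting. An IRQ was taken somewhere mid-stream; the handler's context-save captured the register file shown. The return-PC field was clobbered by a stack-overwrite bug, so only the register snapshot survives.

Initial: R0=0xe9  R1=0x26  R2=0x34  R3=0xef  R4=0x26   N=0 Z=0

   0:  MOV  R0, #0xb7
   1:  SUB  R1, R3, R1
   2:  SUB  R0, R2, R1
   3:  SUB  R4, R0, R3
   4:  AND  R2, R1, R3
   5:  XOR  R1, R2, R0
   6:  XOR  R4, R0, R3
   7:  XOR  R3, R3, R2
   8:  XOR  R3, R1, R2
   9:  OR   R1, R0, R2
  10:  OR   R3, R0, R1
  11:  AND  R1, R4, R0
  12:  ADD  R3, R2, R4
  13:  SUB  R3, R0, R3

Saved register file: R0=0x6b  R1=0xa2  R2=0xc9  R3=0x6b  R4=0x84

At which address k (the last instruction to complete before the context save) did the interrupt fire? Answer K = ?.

K = 8

after  0: R0=0xb7 R1=0x26 R2=0x34 R3=0xef R4=0x26  N=0 Z=0
after  1: R0=0xb7 R1=0xc9 R2=0x34 R3=0xef R4=0x26  N=1 Z=0
after  2: R0=0x6b R1=0xc9 R2=0x34 R3=0xef R4=0x26  N=0 Z=0
after  3: R0=0x6b R1=0xc9 R2=0x34 R3=0xef R4=0x7c  N=0 Z=0
after  4: R0=0x6b R1=0xc9 R2=0xc9 R3=0xef R4=0x7c  N=1 Z=0
after  5: R0=0x6b R1=0xa2 R2=0xc9 R3=0xef R4=0x7c  N=1 Z=0
after  6: R0=0x6b R1=0xa2 R2=0xc9 R3=0xef R4=0x84  N=1 Z=0
after  7: R0=0x6b R1=0xa2 R2=0xc9 R3=0x26 R4=0x84  N=0 Z=0
after  8: R0=0x6b R1=0xa2 R2=0xc9 R3=0x6b R4=0x84  N=0 Z=0
-- IRQ taken; context saved, return-PC = 9 --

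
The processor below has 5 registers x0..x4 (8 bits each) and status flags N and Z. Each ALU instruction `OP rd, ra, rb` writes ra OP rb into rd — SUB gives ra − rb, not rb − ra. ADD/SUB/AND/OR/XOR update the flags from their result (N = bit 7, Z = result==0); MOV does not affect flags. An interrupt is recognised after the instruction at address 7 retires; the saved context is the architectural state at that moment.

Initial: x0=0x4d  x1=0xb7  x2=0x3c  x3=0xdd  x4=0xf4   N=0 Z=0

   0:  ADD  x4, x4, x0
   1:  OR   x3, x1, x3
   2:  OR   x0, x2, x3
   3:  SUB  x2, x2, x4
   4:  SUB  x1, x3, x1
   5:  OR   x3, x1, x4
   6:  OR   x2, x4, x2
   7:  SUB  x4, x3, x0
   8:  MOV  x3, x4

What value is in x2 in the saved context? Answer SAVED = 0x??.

SAVED = 0xfb

after  0: x0=0x4d x1=0xb7 x2=0x3c x3=0xdd x4=0x41  N=0 Z=0
after  1: x0=0x4d x1=0xb7 x2=0x3c x3=0xff x4=0x41  N=1 Z=0
after  2: x0=0xff x1=0xb7 x2=0x3c x3=0xff x4=0x41  N=1 Z=0
after  3: x0=0xff x1=0xb7 x2=0xfb x3=0xff x4=0x41  N=1 Z=0
after  4: x0=0xff x1=0x48 x2=0xfb x3=0xff x4=0x41  N=0 Z=0
after  5: x0=0xff x1=0x48 x2=0xfb x3=0x49 x4=0x41  N=0 Z=0
after  6: x0=0xff x1=0x48 x2=0xfb x3=0x49 x4=0x41  N=1 Z=0
after  7: x0=0xff x1=0x48 x2=0xfb x3=0x49 x4=0x4a  N=0 Z=0
-- IRQ taken; context saved, return-PC = 8 --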